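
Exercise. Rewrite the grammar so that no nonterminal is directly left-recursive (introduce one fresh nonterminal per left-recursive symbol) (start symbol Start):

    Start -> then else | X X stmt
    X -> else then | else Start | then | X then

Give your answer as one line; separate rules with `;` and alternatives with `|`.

Start -> then else | X X stmt; X -> else then X1 | else Start X1 | then X1; X1 -> then X1 | ε

Left recursion appears on X.
For X: α = {then}, β = {else then, else Start, then}. Rewrite as X → β X1 and X1 → α X1 | ε.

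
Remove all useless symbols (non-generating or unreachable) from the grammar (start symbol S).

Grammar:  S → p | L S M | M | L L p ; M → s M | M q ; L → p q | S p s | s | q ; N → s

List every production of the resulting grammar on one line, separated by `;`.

Generating nonterminals: {L, N, S}.
Reachable from S after that: {L, S}.
Removed useless symbols: {M, N} and every production mentioning them.

S → p | L L p; L → p q | S p s | s | q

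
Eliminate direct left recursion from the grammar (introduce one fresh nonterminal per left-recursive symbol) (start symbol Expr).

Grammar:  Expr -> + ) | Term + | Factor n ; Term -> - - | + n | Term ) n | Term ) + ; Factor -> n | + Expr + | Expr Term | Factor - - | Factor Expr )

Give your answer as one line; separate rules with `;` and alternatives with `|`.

Expr -> + ) | Term + | Factor n; Term -> - - Term1 | + n Term1; Factor -> n Factor1 | + Expr + Factor1 | Expr Term Factor1; Term1 -> ) n Term1 | ) + Term1 | ε; Factor1 -> - - Factor1 | Expr ) Factor1 | ε

Directly left-recursive nonterminals: Term, Factor.
For Term: α = {) n, ) +}, β = {- -, + n}. Rewrite as Term → β Term1 and Term1 → α Term1 | ε.
For Factor: α = {- -, Expr )}, β = {n, + Expr +, Expr Term}. Rewrite as Factor → β Factor1 and Factor1 → α Factor1 | ε.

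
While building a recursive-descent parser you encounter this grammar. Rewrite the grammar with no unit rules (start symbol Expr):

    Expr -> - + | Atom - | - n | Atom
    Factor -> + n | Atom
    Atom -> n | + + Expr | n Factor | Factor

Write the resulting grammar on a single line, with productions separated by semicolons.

Expr -> n | + + Expr | n Factor | + n | - + | Atom - | - n; Factor -> n | + + Expr | n Factor | + n; Atom -> n | + + Expr | n Factor | + n

Unit pairs: Atom ⇒* {Factor}; Expr ⇒* {Atom, Factor}; Factor ⇒* {Atom}.
Replace each nonterminal's rules with the union of the non-unit rules of every nonterminal it unit-derives.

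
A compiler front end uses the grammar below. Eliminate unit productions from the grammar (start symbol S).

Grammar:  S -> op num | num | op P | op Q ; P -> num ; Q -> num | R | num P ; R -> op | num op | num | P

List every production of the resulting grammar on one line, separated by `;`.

S -> op num | num | op P | op Q; P -> num; Q -> op | num op | num | num P; R -> num | op | num op

Unit pairs: Q ⇒* {P, R}; R ⇒* {P}.
Replace each nonterminal's rules with the union of the non-unit rules of every nonterminal it unit-derives.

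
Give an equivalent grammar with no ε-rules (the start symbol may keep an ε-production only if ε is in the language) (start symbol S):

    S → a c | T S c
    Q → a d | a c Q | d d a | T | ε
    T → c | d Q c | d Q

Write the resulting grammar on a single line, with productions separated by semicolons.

S → a c | T S c; Q → a d | a c Q | a c | d d a | T; T → c | d Q c | d c | d Q | d

The nullable symbols are {Q}.
ε ∉ L(G), so no ε-production is kept.
Add the nullable-subset variants: Q → a c Q gives a c Q | a c. T → d Q c gives d Q c | d c. T → d Q gives d Q | d.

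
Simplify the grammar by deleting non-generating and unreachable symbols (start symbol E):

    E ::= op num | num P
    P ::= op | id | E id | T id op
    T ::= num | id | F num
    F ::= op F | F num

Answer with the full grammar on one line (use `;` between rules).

E ::= op num | num P; P ::= op | id | E id | T id op; T ::= num | id

Generating nonterminals: {E, P, T}.
Reachable from E after that: {E, P, T}.
Removed useless symbols: {F} and every production mentioning them.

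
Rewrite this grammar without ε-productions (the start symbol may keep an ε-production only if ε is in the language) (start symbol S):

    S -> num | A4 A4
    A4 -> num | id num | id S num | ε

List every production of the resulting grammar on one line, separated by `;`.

S -> num | A4 A4 | A4 | ε; A4 -> num | id num | id S num

Nullable set = {A4, S}.
ε ∈ L(G) since S is nullable, so keep S → ε.
Add the nullable-subset variants: S → A4 A4 gives A4 A4 | A4.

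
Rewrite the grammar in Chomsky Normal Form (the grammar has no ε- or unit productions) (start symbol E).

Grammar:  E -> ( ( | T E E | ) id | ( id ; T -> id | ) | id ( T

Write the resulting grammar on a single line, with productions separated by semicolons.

Introduce a nonterminal for each terminal appearing in a rule of length ≥ 2: X1 → (, X2 → ), X3 → id.
Binarize each right-hand side of length ≥ 3 by chaining fresh nonterminals (Y1, Y2, …): affected rules were E → T E E; T → X3 X1 T.

E -> X1 X1 | T Y1 | X2 X3 | X1 X3; T -> id | ) | X3 Y2; X1 -> (; X2 -> ); X3 -> id; Y1 -> E E; Y2 -> X1 T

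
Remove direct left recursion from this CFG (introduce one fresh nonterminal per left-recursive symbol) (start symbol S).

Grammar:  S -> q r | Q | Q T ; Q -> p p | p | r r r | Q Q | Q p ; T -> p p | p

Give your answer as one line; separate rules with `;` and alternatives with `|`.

S -> q r | Q | Q T; Q -> p p Q' | p Q' | r r r Q'; T -> p p | p; Q' -> Q Q' | p Q' | ε

Left recursion appears on Q.
For Q: α = {Q, p}, β = {p p, p, r r r}. Rewrite as Q → β Q' and Q' → α Q' | ε.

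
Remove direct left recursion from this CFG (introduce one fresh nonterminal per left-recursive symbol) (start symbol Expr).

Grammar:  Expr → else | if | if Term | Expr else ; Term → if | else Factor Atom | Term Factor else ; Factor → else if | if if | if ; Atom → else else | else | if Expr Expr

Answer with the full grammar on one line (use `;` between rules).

Expr, Term are directly left-recursive.
For Expr: α = {else}, β = {else, if, if Term}. Rewrite as Expr → β Expr1 and Expr1 → α Expr1 | ε.
For Term: α = {Factor else}, β = {if, else Factor Atom}. Rewrite as Term → β Term1 and Term1 → α Term1 | ε.

Expr → else Expr1 | if Expr1 | if Term Expr1; Term → if Term1 | else Factor Atom Term1; Factor → else if | if if | if; Atom → else else | else | if Expr Expr; Expr1 → else Expr1 | ε; Term1 → Factor else Term1 | ε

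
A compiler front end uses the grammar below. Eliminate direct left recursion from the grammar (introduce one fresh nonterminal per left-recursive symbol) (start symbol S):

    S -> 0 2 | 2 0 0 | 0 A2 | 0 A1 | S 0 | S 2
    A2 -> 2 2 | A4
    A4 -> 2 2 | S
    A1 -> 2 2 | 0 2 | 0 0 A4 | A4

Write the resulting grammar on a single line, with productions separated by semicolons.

S -> 0 2 S' | 2 0 0 S' | 0 A2 S' | 0 A1 S'; A2 -> 2 2 | A4; A4 -> 2 2 | S; A1 -> 2 2 | 0 2 | 0 0 A4 | A4; S' -> 0 S' | 2 S' | ε

S is directly left-recursive.
For S: α = {0, 2}, β = {0 2, 2 0 0, 0 A2, 0 A1}. Rewrite as S → β S' and S' → α S' | ε.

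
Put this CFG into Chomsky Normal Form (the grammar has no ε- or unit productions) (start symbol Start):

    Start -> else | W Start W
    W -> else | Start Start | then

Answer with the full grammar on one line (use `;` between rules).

Start -> else | W Y1; W -> else | Start Start | then; Y1 -> Start W

Binarize each right-hand side of length ≥ 3 by chaining fresh nonterminals (Y1, Y2, …): affected rules were Start → W Start W.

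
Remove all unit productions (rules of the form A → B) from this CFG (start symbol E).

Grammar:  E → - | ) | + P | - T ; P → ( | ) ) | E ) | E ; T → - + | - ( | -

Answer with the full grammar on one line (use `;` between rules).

Unit pairs: P ⇒* {E}.
Replace each nonterminal's rules with the union of the non-unit rules of every nonterminal it unit-derives.

E → - | ) | + P | - T; P → - | ) | + P | - T | ( | ) ) | E ); T → - + | - ( | -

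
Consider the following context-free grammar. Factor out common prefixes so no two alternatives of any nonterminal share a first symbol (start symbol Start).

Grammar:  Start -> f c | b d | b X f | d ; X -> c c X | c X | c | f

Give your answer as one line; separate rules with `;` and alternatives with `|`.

Start -> f c | d | b Start1; X -> f | c X1; Start1 -> d | X f; X1 -> c X | X | ε

Start has alternatives sharing prefix 'b': factor to Start → b Start1 with Start1 → d | X f.
X has alternatives sharing prefix 'c': factor to X → c X1 with X1 → c X | X | ε.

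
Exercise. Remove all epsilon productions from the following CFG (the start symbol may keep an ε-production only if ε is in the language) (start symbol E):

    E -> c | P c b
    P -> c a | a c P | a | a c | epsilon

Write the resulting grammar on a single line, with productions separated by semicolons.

Nullable set = {P}.
ε ∉ L(G), so no ε-production is kept.
Add the nullable-subset variants: E → P c b gives P c b | c b. P → a c P gives a c P | a c.

E -> c | P c b | c b; P -> c a | a c P | a c | a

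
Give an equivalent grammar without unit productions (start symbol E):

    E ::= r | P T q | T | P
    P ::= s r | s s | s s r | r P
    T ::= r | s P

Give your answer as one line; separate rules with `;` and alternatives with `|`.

Unit pairs: E ⇒* {P, T}.
Replace each nonterminal's rules with the union of the non-unit rules of every nonterminal it unit-derives.

E ::= r | P T q | s r | s s | s s r | r P | s P; P ::= s r | s s | s s r | r P; T ::= r | s P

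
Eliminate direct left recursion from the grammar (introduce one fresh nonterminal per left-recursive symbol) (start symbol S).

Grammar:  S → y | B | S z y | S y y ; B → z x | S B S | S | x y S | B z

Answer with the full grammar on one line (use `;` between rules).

S → y S' | B S'; B → z x B' | S B S B' | S B' | x y S B'; S' → z y S' | y y S' | ε; B' → z B' | ε

Left recursion appears on S, B.
For S: α = {z y, y y}, β = {y, B}. Rewrite as S → β S' and S' → α S' | ε.
For B: α = {z}, β = {z x, S B S, S, x y S}. Rewrite as B → β B' and B' → α B' | ε.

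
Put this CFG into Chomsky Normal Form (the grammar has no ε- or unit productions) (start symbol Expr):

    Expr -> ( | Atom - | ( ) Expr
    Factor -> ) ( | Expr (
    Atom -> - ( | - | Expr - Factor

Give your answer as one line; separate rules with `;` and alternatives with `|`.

Expr -> ( | Atom X1 | X2 Y1; Factor -> X3 X2 | Expr X2; Atom -> X1 X2 | - | Expr Y2; X1 -> -; X2 -> (; X3 -> ); Y1 -> X3 Expr; Y2 -> X1 Factor

Introduce a nonterminal for each terminal appearing in a rule of length ≥ 2: X1 → -, X2 → (, X3 → ).
Binarize each right-hand side of length ≥ 3 by chaining fresh nonterminals (Y1, Y2, …): affected rules were Expr → X2 X3 Expr; Atom → Expr X1 Factor.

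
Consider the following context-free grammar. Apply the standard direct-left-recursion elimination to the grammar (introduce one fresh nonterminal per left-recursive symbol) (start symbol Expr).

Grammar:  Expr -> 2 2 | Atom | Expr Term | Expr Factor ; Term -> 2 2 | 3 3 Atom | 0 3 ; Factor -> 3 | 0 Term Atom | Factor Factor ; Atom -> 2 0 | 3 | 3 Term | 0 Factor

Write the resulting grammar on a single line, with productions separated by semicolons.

Expr, Factor are directly left-recursive.
For Expr: α = {Term, Factor}, β = {2 2, Atom}. Rewrite as Expr → β Expr1 and Expr1 → α Expr1 | ε.
For Factor: α = {Factor}, β = {3, 0 Term Atom}. Rewrite as Factor → β Factor1 and Factor1 → α Factor1 | ε.

Expr -> 2 2 Expr1 | Atom Expr1; Term -> 2 2 | 3 3 Atom | 0 3; Factor -> 3 Factor1 | 0 Term Atom Factor1; Atom -> 2 0 | 3 | 3 Term | 0 Factor; Expr1 -> Term Expr1 | Factor Expr1 | ε; Factor1 -> Factor Factor1 | ε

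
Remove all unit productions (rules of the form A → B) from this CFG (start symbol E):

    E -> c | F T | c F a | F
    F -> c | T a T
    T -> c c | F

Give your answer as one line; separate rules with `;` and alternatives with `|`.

E -> c | F T | c F a | T a T; F -> c | T a T; T -> c | T a T | c c

Unit pairs: E ⇒* {F}; T ⇒* {F}.
Replace each nonterminal's rules with the union of the non-unit rules of every nonterminal it unit-derives.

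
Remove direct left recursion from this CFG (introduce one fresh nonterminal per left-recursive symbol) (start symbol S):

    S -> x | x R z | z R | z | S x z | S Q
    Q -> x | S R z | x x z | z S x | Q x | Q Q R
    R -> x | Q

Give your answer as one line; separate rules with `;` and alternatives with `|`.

S -> x S' | x R z S' | z R S' | z S'; Q -> x Q' | S R z Q' | x x z Q' | z S x Q'; R -> x | Q; S' -> x z S' | Q S' | ε; Q' -> x Q' | Q R Q' | ε

S, Q are directly left-recursive.
For S: α = {x z, Q}, β = {x, x R z, z R, z}. Rewrite as S → β S' and S' → α S' | ε.
For Q: α = {x, Q R}, β = {x, S R z, x x z, z S x}. Rewrite as Q → β Q' and Q' → α Q' | ε.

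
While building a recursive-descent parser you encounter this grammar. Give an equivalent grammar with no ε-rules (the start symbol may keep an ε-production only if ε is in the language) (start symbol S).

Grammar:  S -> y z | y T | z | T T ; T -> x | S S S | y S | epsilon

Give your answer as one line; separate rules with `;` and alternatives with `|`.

Nullable nonterminals: {S, T}.
ε ∈ L(G) since S is nullable, so keep S → ε.
Expand every rule over subsets of its nullable positions: S → y T gives y T | y. S → T T gives T T | T. T → S S S gives S S S | S S | S. T → y S gives y S | y.

S -> y z | y T | y | z | T T | T | ε; T -> x | S S S | S S | S | y S | y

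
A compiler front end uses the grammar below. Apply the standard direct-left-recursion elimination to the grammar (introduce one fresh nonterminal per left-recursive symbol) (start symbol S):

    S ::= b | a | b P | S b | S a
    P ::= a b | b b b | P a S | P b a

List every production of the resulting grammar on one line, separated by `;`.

S ::= b S' | a S' | b P S'; P ::= a b P' | b b b P'; S' ::= b S' | a S' | ε; P' ::= a S P' | b a P' | ε

S, P are directly left-recursive.
For S: α = {b, a}, β = {b, a, b P}. Rewrite as S → β S' and S' → α S' | ε.
For P: α = {a S, b a}, β = {a b, b b b}. Rewrite as P → β P' and P' → α P' | ε.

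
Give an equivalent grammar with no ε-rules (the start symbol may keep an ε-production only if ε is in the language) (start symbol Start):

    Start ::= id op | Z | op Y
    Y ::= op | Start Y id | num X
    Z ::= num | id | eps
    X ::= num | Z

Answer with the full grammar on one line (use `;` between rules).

Start ::= id op | Z | op Y | eps; Y ::= op | Start Y id | Y id | num X | num; Z ::= num | id; X ::= num | Z

Nullable nonterminals: {Start, X, Z}.
ε ∈ L(G) since Start is nullable, so keep Start → ε.
Add the nullable-subset variants: Y → Start Y id gives Start Y id | Y id. Y → num X gives num X | num.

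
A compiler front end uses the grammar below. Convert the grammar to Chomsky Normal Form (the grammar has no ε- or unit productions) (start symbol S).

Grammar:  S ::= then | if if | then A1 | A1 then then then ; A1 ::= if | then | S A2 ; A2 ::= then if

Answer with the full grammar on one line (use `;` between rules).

Introduce a nonterminal for each terminal appearing in a rule of length ≥ 2: X1 → if, X2 → then.
Binarize each right-hand side of length ≥ 3 by chaining fresh nonterminals (Y1, Y2, …): affected rules were S → A1 X2 X2 X2.

S ::= then | X1 X1 | X2 A1 | A1 Y1; A1 ::= if | then | S A2; A2 ::= X2 X1; X1 ::= if; X2 ::= then; Y1 ::= X2 Y2; Y2 ::= X2 X2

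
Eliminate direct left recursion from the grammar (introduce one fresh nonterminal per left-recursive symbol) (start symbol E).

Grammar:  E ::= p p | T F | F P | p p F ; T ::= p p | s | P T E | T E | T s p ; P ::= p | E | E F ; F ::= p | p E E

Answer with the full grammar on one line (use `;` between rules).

T is directly left-recursive.
For T: α = {E, s p}, β = {p p, s, P T E}. Rewrite as T → β T' and T' → α T' | ε.

E ::= p p | T F | F P | p p F; T ::= p p T' | s T' | P T E T'; P ::= p | E | E F; F ::= p | p E E; T' ::= E T' | s p T' | epsilon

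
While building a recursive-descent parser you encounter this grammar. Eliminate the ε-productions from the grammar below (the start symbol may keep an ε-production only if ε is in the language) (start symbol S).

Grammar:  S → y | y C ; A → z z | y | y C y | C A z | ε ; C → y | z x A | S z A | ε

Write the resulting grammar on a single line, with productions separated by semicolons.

The nullable symbols are {A, C}.
ε ∉ L(G), so no ε-production is kept.
Add the nullable-subset variants: A → y C y gives y C y | y y. A → C A z gives C A z | C z | A z | z. C → z x A gives z x A | z x. C → S z A gives S z A | S z.

S → y | y C; A → z z | y | y C y | y y | C A z | C z | A z | z; C → y | z x A | z x | S z A | S z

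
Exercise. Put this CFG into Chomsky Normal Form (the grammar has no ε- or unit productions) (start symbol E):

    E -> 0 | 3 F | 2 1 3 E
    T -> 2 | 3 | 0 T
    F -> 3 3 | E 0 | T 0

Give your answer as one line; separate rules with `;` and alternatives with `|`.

Introduce a nonterminal for each terminal appearing in a rule of length ≥ 2: X1 → 3, X2 → 2, X3 → 1, X4 → 0.
Binarize each right-hand side of length ≥ 3 by chaining fresh nonterminals (Y1, Y2, …): affected rules were E → X2 X3 X1 E.

E -> 0 | X1 F | X2 Y1; T -> 2 | 3 | X4 T; F -> X1 X1 | E X4 | T X4; X1 -> 3; X2 -> 2; X3 -> 1; X4 -> 0; Y1 -> X3 Y2; Y2 -> X1 E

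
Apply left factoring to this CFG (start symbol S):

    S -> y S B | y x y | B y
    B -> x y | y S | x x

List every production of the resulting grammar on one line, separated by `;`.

S -> B y | y S'; B -> y S | x B'; S' -> S B | x y; B' -> y | x

S has alternatives sharing prefix 'y': factor to S → y S' with S' → S B | x y.
B has alternatives sharing prefix 'x': factor to B → x B' with B' → y | x.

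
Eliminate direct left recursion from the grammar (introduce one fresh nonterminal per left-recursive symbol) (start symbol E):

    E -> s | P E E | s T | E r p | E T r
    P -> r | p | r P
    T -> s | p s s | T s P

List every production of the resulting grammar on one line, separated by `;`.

Left recursion appears on E, T.
For E: α = {r p, T r}, β = {s, P E E, s T}. Rewrite as E → β E' and E' → α E' | ε.
For T: α = {s P}, β = {s, p s s}. Rewrite as T → β T' and T' → α T' | ε.

E -> s E' | P E E E' | s T E'; P -> r | p | r P; T -> s T' | p s s T'; E' -> r p E' | T r E' | ε; T' -> s P T' | ε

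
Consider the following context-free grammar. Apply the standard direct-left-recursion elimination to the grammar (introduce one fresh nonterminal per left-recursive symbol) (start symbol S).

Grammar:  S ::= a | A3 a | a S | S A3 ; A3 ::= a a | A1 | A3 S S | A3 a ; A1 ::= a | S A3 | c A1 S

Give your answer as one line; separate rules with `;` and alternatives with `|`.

Directly left-recursive nonterminals: S, A3.
For S: α = {A3}, β = {a, A3 a, a S}. Rewrite as S → β S' and S' → α S' | ε.
For A3: α = {S S, a}, β = {a a, A1}. Rewrite as A3 → β A3' and A3' → α A3' | ε.

S ::= a S' | A3 a S' | a S S'; A3 ::= a a A3' | A1 A3'; A1 ::= a | S A3 | c A1 S; S' ::= A3 S' | ε; A3' ::= S S A3' | a A3' | ε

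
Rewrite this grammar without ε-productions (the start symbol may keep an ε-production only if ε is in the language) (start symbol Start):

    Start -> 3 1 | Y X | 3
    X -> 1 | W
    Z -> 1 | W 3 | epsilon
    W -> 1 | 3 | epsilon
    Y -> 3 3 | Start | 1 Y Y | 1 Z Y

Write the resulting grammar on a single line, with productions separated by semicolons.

Nullable set = {W, X, Z}.
ε ∉ L(G), so no ε-production is kept.
Expand every rule over subsets of its nullable positions: Start → Y X gives Y X | Y. Z → W 3 gives W 3 | 3. Y → 1 Z Y gives 1 Z Y | 1 Y.

Start -> 3 1 | Y X | Y | 3; X -> 1 | W; Z -> 1 | W 3 | 3; W -> 1 | 3; Y -> 3 3 | Start | 1 Y Y | 1 Z Y | 1 Y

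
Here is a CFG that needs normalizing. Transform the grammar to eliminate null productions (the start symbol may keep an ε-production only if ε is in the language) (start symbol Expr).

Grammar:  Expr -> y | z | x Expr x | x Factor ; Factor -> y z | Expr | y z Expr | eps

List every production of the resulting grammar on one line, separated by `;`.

Nullable nonterminals: {Factor}.
ε ∉ L(G), so no ε-production is kept.
Expand every rule over subsets of its nullable positions: Expr → x Factor gives x Factor | x.

Expr -> y | z | x Expr x | x Factor | x; Factor -> y z | Expr | y z Expr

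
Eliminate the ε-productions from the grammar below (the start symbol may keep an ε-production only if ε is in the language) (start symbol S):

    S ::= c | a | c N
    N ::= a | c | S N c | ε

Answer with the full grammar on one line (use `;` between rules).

S ::= c | a | c N; N ::= a | c | S N c | S c

The nullable symbols are {N}.
ε ∉ L(G), so no ε-production is kept.
Expand every rule over subsets of its nullable positions: N → S N c gives S N c | S c.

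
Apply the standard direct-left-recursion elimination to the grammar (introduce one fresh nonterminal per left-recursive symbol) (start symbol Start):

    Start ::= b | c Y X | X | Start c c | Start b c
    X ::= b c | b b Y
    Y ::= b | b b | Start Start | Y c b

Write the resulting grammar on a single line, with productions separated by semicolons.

Start, Y are directly left-recursive.
For Start: α = {c c, b c}, β = {b, c Y X, X}. Rewrite as Start → β Start1 and Start1 → α Start1 | ε.
For Y: α = {c b}, β = {b, b b, Start Start}. Rewrite as Y → β Y1 and Y1 → α Y1 | ε.

Start ::= b Start1 | c Y X Start1 | X Start1; X ::= b c | b b Y; Y ::= b Y1 | b b Y1 | Start Start Y1; Start1 ::= c c Start1 | b c Start1 | eps; Y1 ::= c b Y1 | eps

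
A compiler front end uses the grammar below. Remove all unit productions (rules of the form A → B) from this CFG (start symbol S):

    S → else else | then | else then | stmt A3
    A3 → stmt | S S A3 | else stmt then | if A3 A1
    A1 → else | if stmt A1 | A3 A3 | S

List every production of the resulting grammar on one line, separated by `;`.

Unit pairs: A1 ⇒* {S}.
For each unit pair (A, B), copy every non-unit production of B to A, then drop all unit productions.

S → else else | then | else then | stmt A3; A3 → stmt | S S A3 | else stmt then | if A3 A1; A1 → else | if stmt A1 | A3 A3 | else else | then | else then | stmt A3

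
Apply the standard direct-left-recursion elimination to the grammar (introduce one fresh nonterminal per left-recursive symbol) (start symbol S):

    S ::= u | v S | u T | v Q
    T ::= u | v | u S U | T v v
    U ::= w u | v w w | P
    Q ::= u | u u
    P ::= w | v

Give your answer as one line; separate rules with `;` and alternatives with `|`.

S ::= u | v S | u T | v Q; T ::= u T' | v T' | u S U T'; U ::= w u | v w w | P; Q ::= u | u u; P ::= w | v; T' ::= v v T' | ε

Directly left-recursive nonterminal: T.
For T: α = {v v}, β = {u, v, u S U}. Rewrite as T → β T' and T' → α T' | ε.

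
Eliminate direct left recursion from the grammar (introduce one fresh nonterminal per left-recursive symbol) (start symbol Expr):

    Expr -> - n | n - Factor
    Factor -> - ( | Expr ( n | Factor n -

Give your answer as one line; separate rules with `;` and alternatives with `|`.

Expr -> - n | n - Factor; Factor -> - ( Factor1 | Expr ( n Factor1; Factor1 -> n - Factor1 | epsilon

Directly left-recursive nonterminal: Factor.
For Factor: α = {n -}, β = {- (, Expr ( n}. Rewrite as Factor → β Factor1 and Factor1 → α Factor1 | ε.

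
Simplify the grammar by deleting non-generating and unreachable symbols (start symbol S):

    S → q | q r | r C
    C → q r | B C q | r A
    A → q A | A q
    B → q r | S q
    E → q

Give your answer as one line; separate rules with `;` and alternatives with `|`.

S → q | q r | r C; C → q r | B C q; B → q r | S q

Generating nonterminals: {B, C, E, S}.
Reachable from S after that: {B, C, S}.
Removed useless symbols: {A, E} and every production mentioning them.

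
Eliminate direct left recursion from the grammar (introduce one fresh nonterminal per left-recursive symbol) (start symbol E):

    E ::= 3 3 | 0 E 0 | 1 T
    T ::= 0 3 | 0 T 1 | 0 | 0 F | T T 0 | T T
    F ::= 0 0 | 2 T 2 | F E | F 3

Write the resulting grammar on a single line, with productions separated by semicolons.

E ::= 3 3 | 0 E 0 | 1 T; T ::= 0 3 T' | 0 T 1 T' | 0 T' | 0 F T'; F ::= 0 0 F' | 2 T 2 F'; T' ::= T 0 T' | T T' | ε; F' ::= E F' | 3 F' | ε

Directly left-recursive nonterminals: T, F.
For T: α = {T 0, T}, β = {0 3, 0 T 1, 0, 0 F}. Rewrite as T → β T' and T' → α T' | ε.
For F: α = {E, 3}, β = {0 0, 2 T 2}. Rewrite as F → β F' and F' → α F' | ε.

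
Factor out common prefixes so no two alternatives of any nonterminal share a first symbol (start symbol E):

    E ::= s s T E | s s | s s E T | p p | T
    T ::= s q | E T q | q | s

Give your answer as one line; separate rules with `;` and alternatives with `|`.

E has alternatives sharing prefix 's s': factor to E → s s E' with E' → T E | ε | E T.
T has alternatives sharing prefix 's': factor to T → s T' with T' → q | ε.

E ::= p p | T | s s E'; T ::= E T q | q | s T'; E' ::= T E | eps | E T; T' ::= q | eps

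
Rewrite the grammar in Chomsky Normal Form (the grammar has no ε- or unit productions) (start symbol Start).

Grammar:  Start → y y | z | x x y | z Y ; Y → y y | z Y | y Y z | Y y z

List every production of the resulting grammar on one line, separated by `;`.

Introduce a nonterminal for each terminal appearing in a rule of length ≥ 2: X1 → y, X2 → x, X3 → z.
Binarize each right-hand side of length ≥ 3 by chaining fresh nonterminals (Y1, Y2, …): affected rules were Start → X2 X2 X1; Y → X1 Y X3; Y → Y X1 X3.

Start → X1 X1 | z | X2 Y1 | X3 Y; Y → X1 X1 | X3 Y | X1 Y2 | Y Y3; X1 → y; X2 → x; X3 → z; Y1 → X2 X1; Y2 → Y X3; Y3 → X1 X3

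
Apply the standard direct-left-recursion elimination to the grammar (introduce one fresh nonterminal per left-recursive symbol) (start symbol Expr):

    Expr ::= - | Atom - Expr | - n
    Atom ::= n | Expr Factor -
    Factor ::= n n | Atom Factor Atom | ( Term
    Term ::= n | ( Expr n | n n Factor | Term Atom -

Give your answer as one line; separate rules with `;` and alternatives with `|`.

Left recursion appears on Term.
For Term: α = {Atom -}, β = {n, ( Expr n, n n Factor}. Rewrite as Term → β Term1 and Term1 → α Term1 | ε.

Expr ::= - | Atom - Expr | - n; Atom ::= n | Expr Factor -; Factor ::= n n | Atom Factor Atom | ( Term; Term ::= n Term1 | ( Expr n Term1 | n n Factor Term1; Term1 ::= Atom - Term1 | ε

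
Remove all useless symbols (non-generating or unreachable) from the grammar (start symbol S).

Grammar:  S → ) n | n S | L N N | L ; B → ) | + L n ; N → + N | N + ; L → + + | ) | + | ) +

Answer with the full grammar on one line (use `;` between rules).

S → ) n | n S | L; L → + + | ) | + | ) +

Generating nonterminals: {B, L, S}.
Reachable from S after that: {L, S}.
Removed useless symbols: {B, N} and every production mentioning them.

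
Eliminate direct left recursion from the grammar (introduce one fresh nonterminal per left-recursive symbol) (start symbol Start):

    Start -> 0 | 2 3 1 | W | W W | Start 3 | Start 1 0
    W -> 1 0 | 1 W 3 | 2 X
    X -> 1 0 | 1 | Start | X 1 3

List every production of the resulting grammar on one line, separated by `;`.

Directly left-recursive nonterminals: Start, X.
For Start: α = {3, 1 0}, β = {0, 2 3 1, W, W W}. Rewrite as Start → β Start1 and Start1 → α Start1 | ε.
For X: α = {1 3}, β = {1 0, 1, Start}. Rewrite as X → β X1 and X1 → α X1 | ε.

Start -> 0 Start1 | 2 3 1 Start1 | W Start1 | W W Start1; W -> 1 0 | 1 W 3 | 2 X; X -> 1 0 X1 | 1 X1 | Start X1; Start1 -> 3 Start1 | 1 0 Start1 | ε; X1 -> 1 3 X1 | ε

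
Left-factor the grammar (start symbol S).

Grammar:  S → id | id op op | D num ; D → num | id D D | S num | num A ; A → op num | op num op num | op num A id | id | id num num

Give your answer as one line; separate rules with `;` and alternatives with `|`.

S has alternatives sharing prefix 'id': factor to S → id S' with S' → ε | op op.
D has alternatives sharing prefix 'num': factor to D → num D' with D' → ε | A.
A has alternatives sharing prefix 'op num': factor to A → op num A' with A' → ε | op num | A id.
A has alternatives sharing prefix 'id': factor to A → id A'' with A'' → ε | num num.

S → D num | id S'; D → id D D | S num | num D'; A → op num A' | id A''; S' → epsilon | op op; D' → epsilon | A; A' → epsilon | op num | A id; A'' → epsilon | num num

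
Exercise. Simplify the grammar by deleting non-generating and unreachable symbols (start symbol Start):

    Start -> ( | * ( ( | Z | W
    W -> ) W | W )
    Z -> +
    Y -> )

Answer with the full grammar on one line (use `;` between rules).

Start -> ( | * ( ( | Z; Z -> +

Generating nonterminals: {Start, Y, Z}.
Reachable from Start after that: {Start, Z}.
Removed useless symbols: {W, Y} and every production mentioning them.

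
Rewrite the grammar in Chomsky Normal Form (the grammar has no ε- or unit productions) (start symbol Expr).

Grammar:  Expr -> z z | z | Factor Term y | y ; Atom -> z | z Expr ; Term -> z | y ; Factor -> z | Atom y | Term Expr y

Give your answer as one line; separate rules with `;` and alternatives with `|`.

Expr -> X1 X1 | z | Factor Y1 | y; Atom -> z | X1 Expr; Term -> z | y; Factor -> z | Atom X2 | Term Y2; X1 -> z; X2 -> y; Y1 -> Term X2; Y2 -> Expr X2

Introduce a nonterminal for each terminal appearing in a rule of length ≥ 2: X1 → z, X2 → y.
Binarize each right-hand side of length ≥ 3 by chaining fresh nonterminals (Y1, Y2, …): affected rules were Expr → Factor Term X2; Factor → Term Expr X2.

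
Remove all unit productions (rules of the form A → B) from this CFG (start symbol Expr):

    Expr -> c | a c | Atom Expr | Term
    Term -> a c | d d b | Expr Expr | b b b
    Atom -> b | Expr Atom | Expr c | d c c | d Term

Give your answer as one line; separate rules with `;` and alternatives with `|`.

Expr -> a c | d d b | Expr Expr | b b b | c | Atom Expr; Term -> a c | d d b | Expr Expr | b b b; Atom -> b | Expr Atom | Expr c | d c c | d Term

Unit pairs: Expr ⇒* {Term}.
For every A with A ⇒* B via unit rules, add B's non-unit alternatives to A; then delete every rule of the form X → Y.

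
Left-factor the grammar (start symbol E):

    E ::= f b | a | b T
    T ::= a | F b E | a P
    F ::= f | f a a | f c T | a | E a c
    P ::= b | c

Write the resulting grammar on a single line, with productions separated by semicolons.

E ::= f b | a | b T; T ::= F b E | a T'; F ::= a | E a c | f F'; P ::= b | c; T' ::= ε | P; F' ::= ε | a a | c T

T has alternatives sharing prefix 'a': factor to T → a T' with T' → ε | P.
F has alternatives sharing prefix 'f': factor to F → f F' with F' → ε | a a | c T.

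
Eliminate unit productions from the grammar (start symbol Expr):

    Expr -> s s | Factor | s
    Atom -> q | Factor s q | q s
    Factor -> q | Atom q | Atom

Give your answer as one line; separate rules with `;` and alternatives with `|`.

Expr -> q | Factor s q | q s | Atom q | s s | s; Atom -> q | Factor s q | q s; Factor -> q | Factor s q | q s | Atom q

Unit pairs: Expr ⇒* {Atom, Factor}; Factor ⇒* {Atom}.
Replace each nonterminal's rules with the union of the non-unit rules of every nonterminal it unit-derives.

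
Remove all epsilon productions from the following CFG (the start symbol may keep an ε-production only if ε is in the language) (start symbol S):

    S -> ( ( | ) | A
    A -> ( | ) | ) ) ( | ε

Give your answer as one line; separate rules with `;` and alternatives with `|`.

Nullable nonterminals: {A, S}.
ε ∈ L(G) since S is nullable, so keep S → ε.

S -> ( ( | ) | A | ε; A -> ( | ) | ) ) (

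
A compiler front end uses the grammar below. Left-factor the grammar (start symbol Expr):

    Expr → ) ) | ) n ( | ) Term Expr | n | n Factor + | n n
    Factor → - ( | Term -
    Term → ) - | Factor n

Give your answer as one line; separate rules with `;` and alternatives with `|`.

Expr has alternatives sharing prefix ')': factor to Expr → ) Expr1 with Expr1 → ) | n ( | Term Expr.
Expr has alternatives sharing prefix 'n': factor to Expr → n Expr2 with Expr2 → ε | Factor + | n.

Expr → ) Expr1 | n Expr2; Factor → - ( | Term -; Term → ) - | Factor n; Expr1 → ) | n ( | Term Expr; Expr2 → ε | Factor + | n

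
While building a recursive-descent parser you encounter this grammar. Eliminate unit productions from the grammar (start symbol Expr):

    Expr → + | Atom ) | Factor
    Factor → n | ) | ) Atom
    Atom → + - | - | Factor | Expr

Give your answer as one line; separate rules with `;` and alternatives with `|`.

Expr → n | ) | ) Atom | + | Atom ); Factor → n | ) | ) Atom; Atom → + - | - | n | ) | ) Atom | + | Atom )

Unit pairs: Atom ⇒* {Expr, Factor}; Expr ⇒* {Factor}.
For each unit pair (A, B), copy every non-unit production of B to A, then drop all unit productions.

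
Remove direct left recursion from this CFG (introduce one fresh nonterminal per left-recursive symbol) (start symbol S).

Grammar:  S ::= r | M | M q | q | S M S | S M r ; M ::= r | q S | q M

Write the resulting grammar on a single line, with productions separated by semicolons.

S ::= r S' | M S' | M q S' | q S'; M ::= r | q S | q M; S' ::= M S S' | M r S' | eps

Left recursion appears on S.
For S: α = {M S, M r}, β = {r, M, M q, q}. Rewrite as S → β S' and S' → α S' | ε.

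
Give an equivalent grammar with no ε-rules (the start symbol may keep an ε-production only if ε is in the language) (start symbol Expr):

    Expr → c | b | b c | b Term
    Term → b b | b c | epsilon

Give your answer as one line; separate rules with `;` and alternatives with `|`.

Nullable set = {Term}.
ε ∉ L(G), so no ε-production is kept.

Expr → c | b | b c | b Term; Term → b b | b c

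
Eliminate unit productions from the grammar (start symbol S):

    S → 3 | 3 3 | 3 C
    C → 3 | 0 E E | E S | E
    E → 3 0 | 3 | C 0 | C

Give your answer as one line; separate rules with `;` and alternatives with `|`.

S → 3 | 3 3 | 3 C; C → 3 0 | 3 | C 0 | 0 E E | E S; E → 3 0 | 3 | C 0 | 0 E E | E S

Unit pairs: C ⇒* {E}; E ⇒* {C}.
For each unit pair (A, B), copy every non-unit production of B to A, then drop all unit productions.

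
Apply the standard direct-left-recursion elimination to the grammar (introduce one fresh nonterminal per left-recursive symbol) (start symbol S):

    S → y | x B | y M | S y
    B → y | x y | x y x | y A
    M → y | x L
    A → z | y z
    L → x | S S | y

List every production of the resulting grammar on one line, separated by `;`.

S → y S' | x B S' | y M S'; B → y | x y | x y x | y A; M → y | x L; A → z | y z; L → x | S S | y; S' → y S' | ε

Directly left-recursive nonterminal: S.
For S: α = {y}, β = {y, x B, y M}. Rewrite as S → β S' and S' → α S' | ε.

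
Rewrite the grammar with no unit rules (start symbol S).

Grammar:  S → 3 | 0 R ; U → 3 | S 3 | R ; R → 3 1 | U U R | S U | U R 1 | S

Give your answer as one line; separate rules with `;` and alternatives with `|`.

Unit pairs: R ⇒* {S}; U ⇒* {R, S}.
For each unit pair (A, B), copy every non-unit production of B to A, then drop all unit productions.

S → 3 | 0 R; U → 3 | S 3 | 0 R | 3 1 | U U R | S U | U R 1; R → 3 | 0 R | 3 1 | U U R | S U | U R 1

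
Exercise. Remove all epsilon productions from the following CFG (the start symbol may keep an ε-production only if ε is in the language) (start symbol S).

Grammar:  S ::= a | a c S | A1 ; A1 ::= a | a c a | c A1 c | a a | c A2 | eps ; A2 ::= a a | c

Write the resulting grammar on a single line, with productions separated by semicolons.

The nullable symbols are {A1, S}.
ε ∈ L(G) since S is nullable, so keep S → ε.
For each production, add variants omitting each subset of nullable occurrences: S → a c S gives a c S | a c. A1 → c A1 c gives c A1 c | c c.

S ::= a | a c S | a c | A1 | eps; A1 ::= a | a c a | c A1 c | c c | a a | c A2; A2 ::= a a | c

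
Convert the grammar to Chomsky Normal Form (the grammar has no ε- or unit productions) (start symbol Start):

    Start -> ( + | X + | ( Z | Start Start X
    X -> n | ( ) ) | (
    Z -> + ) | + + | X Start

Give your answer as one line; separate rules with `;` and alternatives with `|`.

Introduce a nonterminal for each terminal appearing in a rule of length ≥ 2: X1 → (, X2 → +, X3 → ).
Binarize each right-hand side of length ≥ 3 by chaining fresh nonterminals (Y1, Y2, …): affected rules were Start → Start Start X; X → X1 X3 X3.

Start -> X1 X2 | X X2 | X1 Z | Start Y1; X -> n | X1 Y2 | (; Z -> X2 X3 | X2 X2 | X Start; X1 -> (; X2 -> +; X3 -> ); Y1 -> Start X; Y2 -> X3 X3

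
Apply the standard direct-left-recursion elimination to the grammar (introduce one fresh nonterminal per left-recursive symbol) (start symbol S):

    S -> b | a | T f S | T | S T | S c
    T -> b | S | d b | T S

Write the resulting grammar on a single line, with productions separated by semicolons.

S -> b S' | a S' | T f S S' | T S'; T -> b T' | S T' | d b T'; S' -> T S' | c S' | eps; T' -> S T' | eps

Left recursion appears on S, T.
For S: α = {T, c}, β = {b, a, T f S, T}. Rewrite as S → β S' and S' → α S' | ε.
For T: α = {S}, β = {b, S, d b}. Rewrite as T → β T' and T' → α T' | ε.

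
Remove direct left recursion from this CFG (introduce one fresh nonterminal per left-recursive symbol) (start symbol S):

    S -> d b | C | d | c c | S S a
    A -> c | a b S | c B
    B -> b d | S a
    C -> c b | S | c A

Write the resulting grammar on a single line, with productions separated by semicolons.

Left recursion appears on S.
For S: α = {S a}, β = {d b, C, d, c c}. Rewrite as S → β S' and S' → α S' | ε.

S -> d b S' | C S' | d S' | c c S'; A -> c | a b S | c B; B -> b d | S a; C -> c b | S | c A; S' -> S a S' | ε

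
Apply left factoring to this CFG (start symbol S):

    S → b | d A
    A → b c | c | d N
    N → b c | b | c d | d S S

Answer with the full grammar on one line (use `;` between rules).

N has alternatives sharing prefix 'b': factor to N → b N' with N' → c | ε.

S → b | d A; A → b c | c | d N; N → c d | d S S | b N'; N' → c | ε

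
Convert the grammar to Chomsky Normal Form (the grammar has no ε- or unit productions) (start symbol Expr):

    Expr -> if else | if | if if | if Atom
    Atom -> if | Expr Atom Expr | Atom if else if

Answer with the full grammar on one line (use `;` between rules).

Introduce a nonterminal for each terminal appearing in a rule of length ≥ 2: X1 → if, X2 → else.
Binarize each right-hand side of length ≥ 3 by chaining fresh nonterminals (Y1, Y2, …): affected rules were Atom → Expr Atom Expr; Atom → Atom X1 X2 X1.

Expr -> X1 X2 | if | X1 X1 | X1 Atom; Atom -> if | Expr Y1 | Atom Y2; X1 -> if; X2 -> else; Y1 -> Atom Expr; Y2 -> X1 Y3; Y3 -> X2 X1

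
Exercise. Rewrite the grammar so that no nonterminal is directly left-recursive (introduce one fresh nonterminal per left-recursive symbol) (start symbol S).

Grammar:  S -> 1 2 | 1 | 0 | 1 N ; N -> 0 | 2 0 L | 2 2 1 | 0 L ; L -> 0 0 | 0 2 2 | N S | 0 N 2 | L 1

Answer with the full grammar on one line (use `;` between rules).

S -> 1 2 | 1 | 0 | 1 N; N -> 0 | 2 0 L | 2 2 1 | 0 L; L -> 0 0 L' | 0 2 2 L' | N S L' | 0 N 2 L'; L' -> 1 L' | ε

Directly left-recursive nonterminal: L.
For L: α = {1}, β = {0 0, 0 2 2, N S, 0 N 2}. Rewrite as L → β L' and L' → α L' | ε.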